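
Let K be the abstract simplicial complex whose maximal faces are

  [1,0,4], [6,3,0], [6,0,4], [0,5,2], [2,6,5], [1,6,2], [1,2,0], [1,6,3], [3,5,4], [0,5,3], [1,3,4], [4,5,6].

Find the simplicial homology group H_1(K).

H_1 = Z/2.

Fix the vertex order 0 < 1 < 2 < 3 < 4 < 5 < 6 and write every simplex with vertices in increasing order. Then dim K = 2 and the simplices of K are:

  0-simplices (7): [0], [1], [2], [3], [4], [5], [6]
  1-simplices (18): [0,1], [0,2], [0,3], [0,4], [0,5], [0,6], [1,2], [1,3], [1,4], [1,6], [2,5], [2,6], [3,4], [3,5], [3,6], [4,5], [4,6], [5,6]
  2-simplices (12): [0,1,2], [0,1,4], [0,2,5], [0,3,5], [0,3,6], [0,4,6], [1,2,6], [1,3,4], [1,3,6], [2,5,6], [3,4,5], [4,5,6]

Hence C_0 ≅ Z^7, C_1 ≅ Z^18, C_2 ≅ Z^12.

∂_1: C_1 → C_0 maps an edge to its endpoints' difference, ∂[p,q] = q − p. For instance
  ∂[0,2] = [2] − [0].
This gives a 7×18 integer matrix of rank 6; reducing to Smith normal form yields diagonal entries (1,1,1,1,1,1).

The boundary map ∂_2: C_2 → C_1 acts by ∂[p,q,r] = [q,r] − [p,r] + [p,q]. For instance
  ∂[0,1,2] = [1,2] − [0,2] + [0,1],
  ∂[3,4,5] = [4,5] − [3,5] + [3,4].
This gives a 18×12 integer matrix of rank 12; reducing to Smith normal form yields diagonal entries (1,1,1,1,1,1,1,1,1,1,1,2).

Now H_k = ker ∂_k / im ∂_{k+1}, so:

  H_1: rank ker ∂_1 − rank ∂_2 = (18 − 6) − 12 = 0, and ∂_2 has invariant factor 2 > 1, so H_1 ≅ Z/2.

(K is a triangulation of the real projective plane RP^2.)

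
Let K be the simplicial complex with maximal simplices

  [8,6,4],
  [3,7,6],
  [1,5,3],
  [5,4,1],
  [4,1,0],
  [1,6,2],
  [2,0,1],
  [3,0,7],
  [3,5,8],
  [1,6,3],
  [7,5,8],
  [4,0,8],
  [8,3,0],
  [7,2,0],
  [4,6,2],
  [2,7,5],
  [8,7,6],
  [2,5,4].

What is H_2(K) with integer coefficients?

H_2 = 0.

We work with the vertex ordering 0 < 1 < 2 < 3 < 4 < 5 < 6 < 7 < 8. The simplices of K, each written with vertices in increasing order, are:

  0-simplices (9): [0], [1], [2], [3], [4], [5], [6], [7], [8]
  1-simplices (27): (27 of them)
  2-simplices (18): [0,1,2], [0,1,4], [0,2,7], [0,3,7], [0,3,8], [0,4,8], [1,2,6], [1,3,5], [1,3,6], [1,4,5], [2,4,5], [2,4,6], [2,5,7], [3,5,8], [3,6,7], [4,6,8], [5,7,8], [6,7,8]

so the chain groups are C_0 ≅ Z^9, C_1 ≅ Z^27, C_2 ≅ Z^18.

Boundary ∂_1: C_1 → C_0 sends each edge [p,q] (with p < q) to q − p. For instance
  ∂[4,5] = [5] − [4].
The 9×27 boundary matrix has rank 8 and Smith normal form diag(1,1,1,1,1,1,1,1).

The boundary map ∂_2: C_2 → C_1 maps a triangle to the signed sum of its edges. For instance
  ∂[1,2,6] = [2,6] − [1,6] + [1,2],
  ∂[0,3,7] = [3,7] − [0,7] + [0,3].
This gives a 27×18 integer matrix of rank 18; reducing to Smith normal form yields diagonal entries (1,1,1,1,1,1,1,1,1,1,1,1,1,1,1,1,1,2).

Reading off H_k = ker ∂_k / im ∂_{k+1}:

  H_2: rank ker ∂_2 − rank ∂_3 = (18 − 18) − 0 = 0, and there is no ∂_3, so H_2 = 0.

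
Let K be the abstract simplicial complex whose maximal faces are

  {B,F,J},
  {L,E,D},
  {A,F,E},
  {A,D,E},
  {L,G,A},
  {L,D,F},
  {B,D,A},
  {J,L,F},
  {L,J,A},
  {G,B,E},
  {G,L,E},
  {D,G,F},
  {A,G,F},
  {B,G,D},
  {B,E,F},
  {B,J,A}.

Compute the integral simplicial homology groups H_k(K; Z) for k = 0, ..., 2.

We work with the vertex ordering A < B < D < E < F < G < J < L. The simplices of K, each written with vertices in increasing order, are:

  0-simplices (8): A, B, D, E, F, G, J, L
  1-simplices (24): AB, AD, AE, AF, AG, AJ, AL, BD, BE, BF, BG, BJ, DE, DF, DG, DL, EF, EG, EL, FG, FJ, FL, GL, JL
  2-simplices (16): ABD, ABJ, ADE, AEF, AFG, AGL, AJL, BDG, BEF, BEG, BFJ, DEL, DFG, DFL, EGL, FJL

Hence C_0 ≅ Z^8, C_1 ≅ Z^24, C_2 ≅ Z^16.

The boundary map ∂_1: C_1 → C_0 maps an edge to its endpoints' difference, ∂[p,q] = q − p.
The resulting 8×24 matrix has rank 7, and its Smith normal form has invariant factors (1,1,1,1,1,1,1).

Boundary ∂_2: C_2 → C_1 maps a triangle to the signed sum of its edges. For instance
  ∂BEF = EF − BF + BE,
  ∂ABD = BD − AD + AB.
The resulting 24×16 matrix has rank 15, and its Smith normal form has invariant factors (1,1,1,1,1,1,1,1,1,1,1,1,1,1,1).

Now H_k = ker ∂_k / im ∂_{k+1}, so:

  H_0: rank C_0 − rank ∂_1 = 8 − 7 = 1, and the invariant factors of ∂_1 are all 1, so H_0 = Z.
  H_1: rank ker ∂_1 − rank ∂_2 = (24 − 7) − 15 = 2, and the invariant factors of ∂_2 are all 1, so H_1 = Z^2.
  H_2: rank ker ∂_2 − rank ∂_3 = (16 − 15) − 0 = 1, and there is no ∂_3, so H_2 = Z.

(K is a triangulation of the torus T^2.)

H_0 ≅ Z,  H_1 ≅ Z^2,  H_2 ≅ Z.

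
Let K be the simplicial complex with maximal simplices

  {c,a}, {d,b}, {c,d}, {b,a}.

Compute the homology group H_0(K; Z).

H_0 ≅ Z.

Take the total order a < b < c < d on the vertex set. Then K (dimension 1) consists of the simplices:

  0-simplices (4): a, b, c, d
  1-simplices (4): ab, ac, bd, cd

giving chain groups C_0 ≅ Z^4, C_1 ≅ Z^4.

∂_1: C_1 → C_0 sends each edge [p,q] (with p < q) to q − p. For instance
  ∂cd = d − c.
The resulting 4×4 matrix has rank 3, and its Smith normal form has invariant factors (1,1,1).

From H_k ≅ ker(∂_k) / im(∂_{k+1}) we obtain:

  H_0: rank C_0 − rank ∂_1 = 4 − 3 = 1, and the invariant factors of ∂_1 are all 1, so H_0 ≅ Z.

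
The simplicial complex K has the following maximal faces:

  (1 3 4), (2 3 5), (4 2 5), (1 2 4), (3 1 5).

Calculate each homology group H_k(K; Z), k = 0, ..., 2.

H_0 ≅ Z,  H_1 ≅ Z,  H_2 = 0.

K has 5 vertices, 10 edges, 5 triangles.
rank ∂_0 = 0, rank ∂_1 = 4 ⇒ b_0 = 5 − 0 − 4 = 1; all invariant factors of ∂_1 are 1 so no torsion. So H_0 ≅ Z.
rank ∂_1 = 4, rank ∂_2 = 5 ⇒ b_1 = 10 − 4 − 5 = 1; all invariant factors of ∂_2 are 1 so no torsion. So H_1 ≅ Z.
rank ∂_2 = 5, rank ∂_3 = 0 ⇒ b_2 = 5 − 5 − 0 = 0. So H_2 ≅ 0.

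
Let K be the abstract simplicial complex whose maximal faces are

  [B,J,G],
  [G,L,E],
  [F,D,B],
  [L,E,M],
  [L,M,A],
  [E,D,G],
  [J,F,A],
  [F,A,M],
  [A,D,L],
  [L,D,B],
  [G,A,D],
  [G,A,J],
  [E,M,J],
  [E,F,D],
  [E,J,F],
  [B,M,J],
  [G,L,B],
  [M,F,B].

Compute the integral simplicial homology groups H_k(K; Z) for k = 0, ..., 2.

K has 9 vertices, 27 edges, 18 triangles.
rank ∂_0 = 0, rank ∂_1 = 8 ⇒ b_0 = 9 − 0 − 8 = 1; all invariant factors of ∂_1 are 1 so no torsion. So H_0 = Z.
rank ∂_1 = 8, rank ∂_2 = 18 ⇒ b_1 = 27 − 8 − 18 = 1; ∂_2 has invariant factor(s) [2] giving torsion. So H_1 = Z ⊕ Z/2Z.
rank ∂_2 = 18, rank ∂_3 = 0 ⇒ b_2 = 18 − 18 − 0 = 0. So H_2 = 0.

H_0 ≅ Z,  H_1 ≅ Z ⊕ Z/2Z,  H_2 = 0.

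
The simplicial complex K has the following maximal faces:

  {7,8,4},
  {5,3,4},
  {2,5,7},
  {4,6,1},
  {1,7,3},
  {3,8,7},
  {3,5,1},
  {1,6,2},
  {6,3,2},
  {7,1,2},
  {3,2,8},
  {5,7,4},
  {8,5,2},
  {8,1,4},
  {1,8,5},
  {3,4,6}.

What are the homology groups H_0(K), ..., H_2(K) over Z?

We work with the vertex ordering 1 < 2 < 3 < 4 < 5 < 6 < 7 < 8. The simplices of K, each written with vertices in increasing order, are:

  0-simplices (8): [1], [2], [3], [4], [5], [6], [7], [8]
  1-simplices (24): (24 of them)
  2-simplices (16): [1,2,6], [1,2,7], [1,3,5], [1,3,7], [1,4,6], [1,4,8], [1,5,8], [2,3,6], [2,3,8], [2,5,7], [2,5,8], [3,4,5], [3,4,6], [3,7,8], [4,5,7], [4,7,8]

giving chain groups C_0 ≅ Z^8, C_1 ≅ Z^24, C_2 ≅ Z^16.

∂_1: C_1 → C_0 is given by ∂[p,q] = [q] − [p].
The 8×24 boundary matrix has rank 7 and Smith normal form diag(1,1,1,1,1,1,1).

Boundary ∂_2: C_2 → C_1 sends each 2-simplex [p,q,r] to [q,r] − [p,r] + [p,q]. For instance
  ∂[1,3,5] = [3,5] − [1,5] + [1,3],
  ∂[2,3,8] = [3,8] − [2,8] + [2,3].
The resulting 24×16 matrix has rank 15, and its Smith normal form has invariant factors (1,1,1,1,1,1,1,1,1,1,1,1,1,1,1).

From H_k ≅ ker(∂_k) / im(∂_{k+1}) we obtain:

  H_0: rank C_0 − rank ∂_1 = 8 − 7 = 1, and the invariant factors of ∂_1 are all 1, so H_0 ≅ Z.
  H_1: rank ker ∂_1 − rank ∂_2 = (24 − 7) − 15 = 2, and the invariant factors of ∂_2 are all 1, so H_1 ≅ Z^2.
  H_2: rank ker ∂_2 − rank ∂_3 = (16 − 15) − 0 = 1, and there is no ∂_3, so H_2 ≅ Z.

H_0 = Z,  H_1 = Z^2,  H_2 = Z.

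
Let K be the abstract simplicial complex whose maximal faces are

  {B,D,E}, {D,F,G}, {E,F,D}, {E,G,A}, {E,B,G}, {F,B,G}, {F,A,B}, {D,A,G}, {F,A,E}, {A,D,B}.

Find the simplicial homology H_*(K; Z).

We work with the vertex ordering A < B < D < E < F < G. The simplices of K, each written with vertices in increasing order, are:

  0-simplices (6): A, B, D, E, F, G
  1-simplices (15): AB, AD, AE, AF, AG, BD, BE, BF, BG, DE, DF, DG, EF, EG, FG
  2-simplices (10): ABD, ABF, ADG, AEF, AEG, BDE, BEG, BFG, DEF, DFG

so the chain groups are C_0 ≅ Z^6, C_1 ≅ Z^15, C_2 ≅ Z^10.

Boundary ∂_1: C_1 → C_0 maps an edge to its endpoints' difference, ∂[p,q] = q − p. For instance
  ∂AE = E − A.
The 6×15 boundary matrix has rank 5 and Smith normal form diag(1,1,1,1,1).

∂_2: C_2 → C_1 sends each 2-simplex [p,q,r] to [q,r] − [p,r] + [p,q]. For instance
  ∂DEF = EF − DF + DE,
  ∂BDE = DE − BE + BD.
This gives a 15×10 integer matrix of rank 10; reducing to Smith normal form yields diagonal entries (1,1,1,1,1,1,1,1,1,2).

Reading off H_k = ker ∂_k / im ∂_{k+1}:

  H_0: rank C_0 − rank ∂_1 = 6 − 5 = 1, and the invariant factors of ∂_1 are all 1, so H_0 = Z.
  H_1: rank ker ∂_1 − rank ∂_2 = (15 − 5) − 10 = 0, and ∂_2 has invariant factor 2 > 1, so H_1 = Z_2.
  H_2: rank ker ∂_2 − rank ∂_3 = (10 − 10) − 0 = 0, and there is no ∂_3, so H_2 = 0.

H_0 ≅ Z,  H_1 ≅ Z_2,  H_2 = 0.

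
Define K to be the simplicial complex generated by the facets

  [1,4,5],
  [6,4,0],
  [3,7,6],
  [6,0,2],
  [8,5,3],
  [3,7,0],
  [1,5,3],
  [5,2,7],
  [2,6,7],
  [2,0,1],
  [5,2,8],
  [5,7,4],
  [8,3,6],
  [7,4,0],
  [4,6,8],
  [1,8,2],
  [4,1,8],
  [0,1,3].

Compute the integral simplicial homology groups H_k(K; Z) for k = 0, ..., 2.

Order the vertices as 0 < 1 < 2 < 3 < 4 < 5 < 6 < 7 < 8. Listing each simplex with vertices in this order, K has dimension 2 with simplices:

  0-simplices (9): [0], [1], [2], [3], [4], [5], [6], [7], [8]
  1-simplices (27): (27 of them)
  2-simplices (18): [0,1,2], [0,1,3], [0,2,6], [0,3,7], [0,4,6], [0,4,7], [1,2,8], [1,3,5], [1,4,5], [1,4,8], [2,5,7], [2,5,8], [2,6,7], [3,5,8], [3,6,7], [3,6,8], [4,5,7], [4,6,8]

so the chain groups are C_0 ≅ Z^9, C_1 ≅ Z^27, C_2 ≅ Z^18.

∂_1: C_1 → C_0 is given by ∂[p,q] = [q] − [p].
The 9×27 boundary matrix has rank 8 and Smith normal form diag(1,1,1,1,1,1,1,1).

Boundary ∂_2: C_2 → C_1 acts by ∂[p,q,r] = [q,r] − [p,r] + [p,q]. For instance
  ∂[0,3,7] = [3,7] − [0,7] + [0,3],
  ∂[1,4,5] = [4,5] − [1,5] + [1,4].
The 27×18 boundary matrix has rank 18 and Smith normal form diag(1,1,1,1,1,1,1,1,1,1,1,1,1,1,1,1,1,2).

Now H_k = ker ∂_k / im ∂_{k+1}, so:

  H_0: rank C_0 − rank ∂_1 = 9 − 8 = 1, and the invariant factors of ∂_1 are all 1, so H_0 = Z.
  H_1: rank ker ∂_1 − rank ∂_2 = (27 − 8) − 18 = 1, and ∂_2 has invariant factor 2 > 1, so H_1 = Z ⊕ Z/2.
  H_2: rank ker ∂_2 − rank ∂_3 = (18 − 18) − 0 = 0, and there is no ∂_3, so H_2 = 0.

H_0 = Z,  H_1 = Z ⊕ Z/2,  H_2 = 0.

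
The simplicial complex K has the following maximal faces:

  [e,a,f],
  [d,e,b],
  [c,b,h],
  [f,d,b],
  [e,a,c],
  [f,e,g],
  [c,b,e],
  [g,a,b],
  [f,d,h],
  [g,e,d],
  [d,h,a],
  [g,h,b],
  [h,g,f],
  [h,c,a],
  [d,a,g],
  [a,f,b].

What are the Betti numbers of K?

b_0 = 1, b_1 = 2, b_2 = 1.

K has 8 vertices, 24 edges, 16 triangles.
rank ∂_0 = 0, rank ∂_1 = 7 ⇒ b_0 = 8 − 0 − 7 = 1; all invariant factors of ∂_1 are 1 so no torsion. So H_0 ≅ Z.
rank ∂_1 = 7, rank ∂_2 = 15 ⇒ b_1 = 24 − 7 − 15 = 2; all invariant factors of ∂_2 are 1 so no torsion. So H_1 ≅ Z^2.
rank ∂_2 = 15, rank ∂_3 = 0 ⇒ b_2 = 16 − 15 − 0 = 1. So H_2 ≅ Z.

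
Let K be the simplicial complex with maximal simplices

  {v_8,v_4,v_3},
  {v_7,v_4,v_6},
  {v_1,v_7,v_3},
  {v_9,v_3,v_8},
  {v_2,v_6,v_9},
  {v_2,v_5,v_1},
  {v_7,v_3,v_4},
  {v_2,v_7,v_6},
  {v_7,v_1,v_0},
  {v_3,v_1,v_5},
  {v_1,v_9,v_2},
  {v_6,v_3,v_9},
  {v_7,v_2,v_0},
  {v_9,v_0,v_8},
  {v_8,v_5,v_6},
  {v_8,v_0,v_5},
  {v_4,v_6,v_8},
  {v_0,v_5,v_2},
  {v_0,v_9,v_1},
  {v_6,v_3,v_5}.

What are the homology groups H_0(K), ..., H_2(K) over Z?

H_0 ≅ Z,  H_1 ≅ Z ⊕ Z/2Z,  H_2 = 0.

Order the vertices as v_0 < v_1 < v_2 < v_3 < v_4 < v_5 < v_6 < v_7 < v_8 < v_9. Listing each simplex with vertices in this order, K has dimension 2 with simplices:

  0-simplices (10): [v_0], [v_1], [v_2], [v_3], [v_4], [v_5], [v_6], [v_7], [v_8], [v_9]
  1-simplices (30): (30 of them)
  2-simplices (20): (20 of them)

Hence C_0 ≅ Z^10, C_1 ≅ Z^30, C_2 ≅ Z^20.

The boundary map ∂_1: C_1 → C_0 is given by ∂[p,q] = [q] − [p]. For instance
  ∂[v_3,v_6] = [v_6] − [v_3].
The resulting 10×30 matrix has rank 9, and its Smith normal form has invariant factors (1,1,1,1,1,1,1,1,1).

The boundary map ∂_2: C_2 → C_1 acts by ∂[p,q,r] = [q,r] − [p,r] + [p,q]. For instance
  ∂[v_3,v_4,v_7] = [v_4,v_7] − [v_3,v_7] + [v_3,v_4],
  ∂[v_1,v_3,v_5] = [v_3,v_5] − [v_1,v_5] + [v_1,v_3].
The resulting 30×20 matrix has rank 20, and its Smith normal form has invariant factors (1,1,1,1,1,1,1,1,1,1,1,1,1,1,1,1,1,1,1,2).

From H_k ≅ ker(∂_k) / im(∂_{k+1}) we obtain:

  H_0: rank C_0 − rank ∂_1 = 10 − 9 = 1, and the invariant factors of ∂_1 are all 1, so H_0 ≅ Z.
  H_1: rank ker ∂_1 − rank ∂_2 = (30 − 9) − 20 = 1, and ∂_2 has invariant factor 2 > 1, so H_1 ≅ Z ⊕ Z/2Z.
  H_2: rank ker ∂_2 − rank ∂_3 = (20 − 20) − 0 = 0, and there is no ∂_3, so H_2 ≅ 0.

As a check, the Euler characteristic is 10 − 30 + 20 = 0, which agrees with 1 − 1 + 0 = 0.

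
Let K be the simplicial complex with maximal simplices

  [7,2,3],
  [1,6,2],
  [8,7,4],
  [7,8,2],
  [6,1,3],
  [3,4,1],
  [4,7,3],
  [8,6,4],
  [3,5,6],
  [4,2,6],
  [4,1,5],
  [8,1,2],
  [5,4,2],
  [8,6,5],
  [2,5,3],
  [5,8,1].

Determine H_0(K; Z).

H_0 ≅ Z.

Take the total order 1 < 2 < 3 < 4 < 5 < 6 < 7 < 8 on the vertex set. Then K (dimension 2) consists of the simplices:

  0-simplices (8): [1], [2], [3], [4], [5], [6], [7], [8]
  1-simplices (24): (24 of them)
  2-simplices (16): [1,2,6], [1,2,8], [1,3,4], [1,3,6], [1,4,5], [1,5,8], [2,3,5], [2,3,7], [2,4,5], [2,4,6], [2,7,8], [3,4,7], [3,5,6], [4,6,8], [4,7,8], [5,6,8]

giving chain groups C_0 ≅ Z^8, C_1 ≅ Z^24, C_2 ≅ Z^16.

Boundary ∂_1: C_1 → C_0 is given by ∂[p,q] = [q] − [p]. For instance
  ∂[3,4] = [4] − [3].
The resulting 8×24 matrix has rank 7, and its Smith normal form has invariant factors (1,1,1,1,1,1,1).

Boundary ∂_2: C_2 → C_1 sends each 2-simplex [p,q,r] to [q,r] − [p,r] + [p,q]. For instance
  ∂[4,7,8] = [7,8] − [4,8] + [4,7],
  ∂[2,4,6] = [4,6] − [2,6] + [2,4].
The resulting 24×16 matrix has rank 15, and its Smith normal form has invariant factors (1,1,1,1,1,1,1,1,1,1,1,1,1,1,1).

Now H_k = ker ∂_k / im ∂_{k+1}, so:

  H_0: rank C_0 − rank ∂_1 = 8 − 7 = 1, and the invariant factors of ∂_1 are all 1, so H_0 ≅ Z.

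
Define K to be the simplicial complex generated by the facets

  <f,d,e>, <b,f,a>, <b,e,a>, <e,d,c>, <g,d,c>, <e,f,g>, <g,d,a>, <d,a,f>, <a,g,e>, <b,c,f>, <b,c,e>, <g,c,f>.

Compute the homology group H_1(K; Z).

H_1 ≅ Z/2.

Order the vertices as a < b < c < d < e < f < g. Listing each simplex with vertices in this order, K has dimension 2 with simplices:

  0-simplices (7): a, b, c, d, e, f, g
  1-simplices (18): ab, ad, ae, af, ag, bc, be, bf, cd, ce, cf, cg, de, df, dg, ef, eg, fg
  2-simplices (12): abe, abf, adf, adg, aeg, bce, bcf, cde, cdg, cfg, def, efg

giving chain groups C_0 ≅ Z^7, C_1 ≅ Z^18, C_2 ≅ Z^12.

The boundary map ∂_1: C_1 → C_0 is given by ∂[p,q] = [q] − [p].
This gives a 7×18 integer matrix of rank 6; reducing to Smith normal form yields diagonal entries (1,1,1,1,1,1).

∂_2: C_2 → C_1 acts by ∂[p,q,r] = [q,r] − [p,r] + [p,q]. For instance
  ∂bcf = cf − bf + bc,
  ∂abe = be − ae + ab.
The 18×12 boundary matrix has rank 12 and Smith normal form diag(1,1,1,1,1,1,1,1,1,1,1,2).

From H_k ≅ ker(∂_k) / im(∂_{k+1}) we obtain:

  H_1: rank ker ∂_1 − rank ∂_2 = (18 − 6) − 12 = 0, and ∂_2 has invariant factor 2 > 1, so H_1 = Z/2.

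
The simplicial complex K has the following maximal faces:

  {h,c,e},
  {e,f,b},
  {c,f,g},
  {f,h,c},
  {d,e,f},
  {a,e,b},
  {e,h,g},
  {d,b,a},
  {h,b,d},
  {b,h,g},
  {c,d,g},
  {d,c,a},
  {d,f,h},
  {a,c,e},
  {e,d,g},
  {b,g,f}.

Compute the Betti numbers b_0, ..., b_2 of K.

b_0 = 1, b_1 = 2, b_2 = 1.

We work with the vertex ordering a < b < c < d < e < f < g < h. The simplices of K, each written with vertices in increasing order, are:

  0-simplices (8): a, b, c, d, e, f, g, h
  1-simplices (24): ab, ac, ad, ae, bd, be, bf, bg, bh, cd, ce, cf, cg, ch, de, df, dg, dh, ef, eg, eh, fg, fh, gh
  2-simplices (16): abd, abe, acd, ace, bdh, bef, bfg, bgh, cdg, ceh, cfg, cfh, def, deg, dfh, egh

giving chain groups C_0 ≅ Z^8, C_1 ≅ Z^24, C_2 ≅ Z^16.

Boundary ∂_1: C_1 → C_0 maps an edge to its endpoints' difference, ∂[p,q] = q − p.
The resulting 8×24 matrix has rank 7, and its Smith normal form has invariant factors (1,1,1,1,1,1,1).

The boundary map ∂_2: C_2 → C_1 sends each 2-simplex [p,q,r] to [q,r] − [p,r] + [p,q]. For instance
  ∂bdh = dh − bh + bd,
  ∂dfh = fh − dh + df.
The 24×16 boundary matrix has rank 15 and Smith normal form diag(1,1,1,1,1,1,1,1,1,1,1,1,1,1,1).

Now H_k = ker ∂_k / im ∂_{k+1}, so:

  H_0: rank C_0 − rank ∂_1 = 8 − 7 = 1, and the invariant factors of ∂_1 are all 1, so H_0 = Z.
  H_1: rank ker ∂_1 − rank ∂_2 = (24 − 7) − 15 = 2, and the invariant factors of ∂_2 are all 1, so H_1 = Z^2.
  H_2: rank ker ∂_2 − rank ∂_3 = (16 − 15) − 0 = 1, and there is no ∂_3, so H_2 = Z.

As a check, the Euler characteristic is 8 − 24 + 16 = 0, which agrees with 1 − 2 + 1 = 0.
(K is a triangulation of the torus T^2.)

Hence the Betti numbers are b_0 = 1, b_1 = 2, b_2 = 1.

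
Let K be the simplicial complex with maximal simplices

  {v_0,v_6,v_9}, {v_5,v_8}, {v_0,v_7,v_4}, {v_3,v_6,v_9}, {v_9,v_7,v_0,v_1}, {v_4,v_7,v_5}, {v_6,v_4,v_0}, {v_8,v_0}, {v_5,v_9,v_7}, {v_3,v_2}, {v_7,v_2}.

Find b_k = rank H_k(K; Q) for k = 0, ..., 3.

We work with the vertex ordering v_0 < v_1 < v_2 < v_3 < v_4 < v_5 < v_6 < v_7 < v_8 < v_9. The simplices of K, each written with vertices in increasing order, are:

  0-simplices (10): [v_0], [v_1], [v_2], [v_3], [v_4], [v_5], [v_6], [v_7], [v_8], [v_9]
  1-simplices (20): (20 of them)
  2-simplices (10): [v_0,v_1,v_7], [v_0,v_1,v_9], [v_0,v_4,v_6], [v_0,v_4,v_7], [v_0,v_6,v_9], [v_0,v_7,v_9], [v_1,v_7,v_9], [v_3,v_6,v_9], [v_4,v_5,v_7], [v_5,v_7,v_9]
  3-simplices (1): [v_0,v_1,v_7,v_9]

Hence C_0 ≅ Z^10, C_1 ≅ Z^20, C_2 ≅ Z^10, C_3 ≅ Z^1.

The boundary map ∂_1: C_1 → C_0 sends each edge [p,q] (with p < q) to q − p. For instance
  ∂[v_5,v_7] = [v_7] − [v_5].
The resulting 10×20 matrix has rank 9, and its Smith normal form has invariant factors (1,1,1,1,1,1,1,1,1).

Boundary ∂_2: C_2 → C_1 maps a triangle to the signed sum of its edges. For instance
  ∂[v_0,v_6,v_9] = [v_6,v_9] − [v_0,v_9] + [v_0,v_6],
  ∂[v_3,v_6,v_9] = [v_6,v_9] − [v_3,v_9] + [v_3,v_6].
The 20×10 boundary matrix has rank 9 and Smith normal form diag(1,1,1,1,1,1,1,1,1).

The boundary map ∂_3: C_3 → C_2 sends each 3-simplex σ to the alternating sum Σ_i (−1)^i (σ with its i-th vertex removed). For instance
  ∂[v_0,v_1,v_7,v_9] = [v_1,v_7,v_9] − [v_0,v_7,v_9] + [v_0,v_1,v_9] − [v_0,v_1,v_7].
The resulting 10×1 matrix has rank 1, and its Smith normal form has invariant factors (1).

Computing H_k = (kernel of ∂_k) / (image of ∂_{k+1}):

  H_0: rank C_0 − rank ∂_1 = 10 − 9 = 1, and the invariant factors of ∂_1 are all 1, so H_0 ≅ Z.
  H_1: rank ker ∂_1 − rank ∂_2 = (20 − 9) − 9 = 2, and the invariant factors of ∂_2 are all 1, so H_1 ≅ Z^2.
  H_2: rank ker ∂_2 − rank ∂_3 = (10 − 9) − 1 = 0, and the invariant factors of ∂_3 are all 1, so H_2 ≅ 0.
  H_3: rank ker ∂_3 − rank ∂_4 = (1 − 1) − 0 = 0, and there is no ∂_4, so H_3 ≅ 0.

As a check, the Euler characteristic is 10 − 20 + 10 − 1 = -1, which agrees with 1 − 2 + 0 − 0 = -1.

Hence the Betti numbers are b_0 = 1, b_1 = 2, b_2 = 0, b_3 = 0.

b_0 = 1, b_1 = 2, b_2 = 0, b_3 = 0.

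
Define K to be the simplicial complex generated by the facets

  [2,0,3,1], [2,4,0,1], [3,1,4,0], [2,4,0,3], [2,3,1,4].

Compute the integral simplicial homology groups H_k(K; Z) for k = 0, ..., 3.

Order the vertices as 0 < 1 < 2 < 3 < 4. Listing each simplex with vertices in this order, K has dimension 3 with simplices:

  0-simplices (5): [0], [1], [2], [3], [4]
  1-simplices (10): [0,1], [0,2], [0,3], [0,4], [1,2], [1,3], [1,4], [2,3], [2,4], [3,4]
  2-simplices (10): [0,1,2], [0,1,3], [0,1,4], [0,2,3], [0,2,4], [0,3,4], [1,2,3], [1,2,4], [1,3,4], [2,3,4]
  3-simplices (5): [0,1,2,3], [0,1,2,4], [0,1,3,4], [0,2,3,4], [1,2,3,4]

giving chain groups C_0 ≅ Z^5, C_1 ≅ Z^10, C_2 ≅ Z^10, C_3 ≅ Z^5.

∂_1: C_1 → C_0 sends each edge [p,q] (with p < q) to q − p. For instance
  ∂[0,2] = [2] − [0].
The resulting 5×10 matrix has rank 4, and its Smith normal form has invariant factors (1,1,1,1).

∂_2: C_2 → C_1 maps a triangle to the signed sum of its edges. For instance
  ∂[0,1,2] = [1,2] − [0,2] + [0,1],
  ∂[1,3,4] = [3,4] − [1,4] + [1,3].
The 10×10 boundary matrix has rank 6 and Smith normal form diag(1,1,1,1,1,1).

∂_3: C_3 → C_2 sends each 3-simplex σ to the alternating sum Σ_i (−1)^i (σ with its i-th vertex removed). For instance
  ∂[0,1,3,4] = [1,3,4] − [0,3,4] + [0,1,4] − [0,1,3],
  ∂[0,1,2,4] = [1,2,4] − [0,2,4] + [0,1,4] − [0,1,2].
The 10×5 boundary matrix has rank 4 and Smith normal form diag(1,1,1,1).

Computing H_k = (kernel of ∂_k) / (image of ∂_{k+1}):

  H_0: rank C_0 − rank ∂_1 = 5 − 4 = 1, and the invariant factors of ∂_1 are all 1, so H_0 ≅ Z.
  H_1: rank ker ∂_1 − rank ∂_2 = (10 − 4) − 6 = 0, and the invariant factors of ∂_2 are all 1, so H_1 ≅ 0.
  H_2: rank ker ∂_2 − rank ∂_3 = (10 − 6) − 4 = 0, and the invariant factors of ∂_3 are all 1, so H_2 ≅ 0.
  H_3: rank ker ∂_3 − rank ∂_4 = (5 − 4) − 0 = 1, and there is no ∂_4, so H_3 ≅ Z.

H_0 = Z,  H_1 = 0,  H_2 = 0,  H_3 = Z.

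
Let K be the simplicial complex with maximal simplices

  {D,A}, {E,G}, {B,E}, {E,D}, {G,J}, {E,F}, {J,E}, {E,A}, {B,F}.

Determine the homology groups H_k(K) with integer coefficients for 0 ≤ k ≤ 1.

H_0 = Z,  H_1 = Z^3.

K has 7 vertices, 9 edges.
rank ∂_0 = 0, rank ∂_1 = 6 ⇒ b_0 = 7 − 0 − 6 = 1; all invariant factors of ∂_1 are 1 so no torsion. So H_0 ≅ Z.
rank ∂_1 = 6, rank ∂_2 = 0 ⇒ b_1 = 9 − 6 − 0 = 3. So H_1 ≅ Z^3.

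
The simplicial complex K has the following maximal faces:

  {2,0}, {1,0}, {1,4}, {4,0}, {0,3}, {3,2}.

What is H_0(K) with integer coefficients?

Take the total order 0 < 1 < 2 < 3 < 4 on the vertex set. Then K (dimension 1) consists of the simplices:

  0-simplices (5): [0], [1], [2], [3], [4]
  1-simplices (6): [0,1], [0,2], [0,3], [0,4], [1,4], [2,3]

giving chain groups C_0 ≅ Z^5, C_1 ≅ Z^6.

The boundary map ∂_1: C_1 → C_0 sends each edge [p,q] (with p < q) to q − p.
As a 5×6 matrix over Z this has rank 4, with invariant factors (1,1,1,1).

From H_k ≅ ker(∂_k) / im(∂_{k+1}) we obtain:

  H_0: rank C_0 − rank ∂_1 = 5 − 4 = 1, and the invariant factors of ∂_1 are all 1, so H_0 = Z.

(K is a triangulation of a wedge of 2 circles.)

H_0 = Z.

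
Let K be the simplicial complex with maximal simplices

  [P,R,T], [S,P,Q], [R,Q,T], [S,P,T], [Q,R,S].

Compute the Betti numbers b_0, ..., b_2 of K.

b_0 = 1, b_1 = 1, b_2 = 0.

K has 5 vertices, 10 edges, 5 triangles.
rank ∂_0 = 0, rank ∂_1 = 4 ⇒ b_0 = 5 − 0 − 4 = 1; all invariant factors of ∂_1 are 1 so no torsion. So H_0 = Z.
rank ∂_1 = 4, rank ∂_2 = 5 ⇒ b_1 = 10 − 4 − 5 = 1; all invariant factors of ∂_2 are 1 so no torsion. So H_1 = Z.
rank ∂_2 = 5, rank ∂_3 = 0 ⇒ b_2 = 5 − 5 − 0 = 0. So H_2 = 0.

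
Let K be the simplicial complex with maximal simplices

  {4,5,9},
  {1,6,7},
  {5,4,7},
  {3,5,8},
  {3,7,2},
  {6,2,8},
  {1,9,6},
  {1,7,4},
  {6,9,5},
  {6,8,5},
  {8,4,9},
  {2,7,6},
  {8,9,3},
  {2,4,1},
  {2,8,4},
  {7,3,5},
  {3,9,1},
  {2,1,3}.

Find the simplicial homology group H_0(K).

H_0 = Z.

We work with the vertex ordering 1 < 2 < 3 < 4 < 5 < 6 < 7 < 8 < 9. The simplices of K, each written with vertices in increasing order, are:

  0-simplices (9): [1], [2], [3], [4], [5], [6], [7], [8], [9]
  1-simplices (27): (27 of them)
  2-simplices (18): [1,2,3], [1,2,4], [1,3,9], [1,4,7], [1,6,7], [1,6,9], [2,3,7], [2,4,8], [2,6,7], [2,6,8], [3,5,7], [3,5,8], [3,8,9], [4,5,7], [4,5,9], [4,8,9], [5,6,8], [5,6,9]

so the chain groups are C_0 ≅ Z^9, C_1 ≅ Z^27, C_2 ≅ Z^18.

Boundary ∂_1: C_1 → C_0 maps an edge to its endpoints' difference, ∂[p,q] = q − p.
This gives a 9×27 integer matrix of rank 8; reducing to Smith normal form yields diagonal entries (1,1,1,1,1,1,1,1).

The boundary map ∂_2: C_2 → C_1 acts by ∂[p,q,r] = [q,r] − [p,r] + [p,q]. For instance
  ∂[1,4,7] = [4,7] − [1,7] + [1,4],
  ∂[4,5,9] = [5,9] − [4,9] + [4,5].
The 27×18 boundary matrix has rank 18 and Smith normal form diag(1,1,1,1,1,1,1,1,1,1,1,1,1,1,1,1,1,2).

Reading off H_k = ker ∂_k / im ∂_{k+1}:

  H_0: rank C_0 − rank ∂_1 = 9 − 8 = 1, and the invariant factors of ∂_1 are all 1, so H_0 = Z.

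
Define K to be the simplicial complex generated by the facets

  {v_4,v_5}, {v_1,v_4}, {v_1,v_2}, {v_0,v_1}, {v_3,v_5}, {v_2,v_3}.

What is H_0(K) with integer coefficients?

Order the vertices as v_0 < v_1 < v_2 < v_3 < v_4 < v_5. Listing each simplex with vertices in this order, K has dimension 1 with simplices:

  0-simplices (6): [v_0], [v_1], [v_2], [v_3], [v_4], [v_5]
  1-simplices (6): [v_0,v_1], [v_1,v_2], [v_1,v_4], [v_2,v_3], [v_3,v_5], [v_4,v_5]

Hence C_0 ≅ Z^6, C_1 ≅ Z^6.

Boundary ∂_1: C_1 → C_0 sends each edge [p,q] (with p < q) to q − p. For instance
  ∂[v_1,v_4] = [v_4] − [v_1].
The 6×6 boundary matrix has rank 5 and Smith normal form diag(1,1,1,1,1).

Reading off H_k = ker ∂_k / im ∂_{k+1}:

  H_0: rank C_0 − rank ∂_1 = 6 − 5 = 1, and the invariant factors of ∂_1 are all 1, so H_0 = Z.

H_0 ≅ Z.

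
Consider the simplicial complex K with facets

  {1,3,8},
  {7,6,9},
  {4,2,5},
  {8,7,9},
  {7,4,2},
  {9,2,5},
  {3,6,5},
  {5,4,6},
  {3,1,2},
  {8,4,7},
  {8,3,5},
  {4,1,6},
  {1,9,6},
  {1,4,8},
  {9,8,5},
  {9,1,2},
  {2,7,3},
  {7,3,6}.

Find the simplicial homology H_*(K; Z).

H_0 = Z,  H_1 = Z^2,  H_2 = Z.

Take the total order 1 < 2 < 3 < 4 < 5 < 6 < 7 < 8 < 9 on the vertex set. Then K (dimension 2) consists of the simplices:

  0-simplices (9): [1], [2], [3], [4], [5], [6], [7], [8], [9]
  1-simplices (27): (27 of them)
  2-simplices (18): [1,2,3], [1,2,9], [1,3,8], [1,4,6], [1,4,8], [1,6,9], [2,3,7], [2,4,5], [2,4,7], [2,5,9], [3,5,6], [3,5,8], [3,6,7], [4,5,6], [4,7,8], [5,8,9], [6,7,9], [7,8,9]

giving chain groups C_0 ≅ Z^9, C_1 ≅ Z^27, C_2 ≅ Z^18.

The boundary map ∂_1: C_1 → C_0 is given by ∂[p,q] = [q] − [p]. For instance
  ∂[5,6] = [6] − [5].
This gives a 9×27 integer matrix of rank 8; reducing to Smith normal form yields diagonal entries (1,1,1,1,1,1,1,1).

∂_2: C_2 → C_1 acts by ∂[p,q,r] = [q,r] − [p,r] + [p,q]. For instance
  ∂[5,8,9] = [8,9] − [5,9] + [5,8],
  ∂[4,5,6] = [5,6] − [4,6] + [4,5].
As a 27×18 matrix over Z this has rank 17, with invariant factors (1,1,1,1,1,1,1,1,1,1,1,1,1,1,1,1,1).

From H_k ≅ ker(∂_k) / im(∂_{k+1}) we obtain:

  H_0: rank C_0 − rank ∂_1 = 9 − 8 = 1, and the invariant factors of ∂_1 are all 1, so H_0 ≅ Z.
  H_1: rank ker ∂_1 − rank ∂_2 = (27 − 8) − 17 = 2, and the invariant factors of ∂_2 are all 1, so H_1 ≅ Z^2.
  H_2: rank ker ∂_2 − rank ∂_3 = (18 − 17) − 0 = 1, and there is no ∂_3, so H_2 ≅ Z.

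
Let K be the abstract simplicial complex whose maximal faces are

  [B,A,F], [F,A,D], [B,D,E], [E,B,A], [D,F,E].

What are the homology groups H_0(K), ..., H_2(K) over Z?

H_0 = Z,  H_1 = Z,  H_2 = 0.

We work with the vertex ordering A < B < D < E < F. The simplices of K, each written with vertices in increasing order, are:

  0-simplices (5): A, B, D, E, F
  1-simplices (10): AB, AD, AE, AF, BD, BE, BF, DE, DF, EF
  2-simplices (5): ABE, ABF, ADF, BDE, DEF

so the chain groups are C_0 ≅ Z^5, C_1 ≅ Z^10, C_2 ≅ Z^5.

Boundary ∂_1: C_1 → C_0 sends each edge [p,q] (with p < q) to q − p.
As a 5×10 matrix over Z this has rank 4, with invariant factors (1,1,1,1).

∂_2: C_2 → C_1 acts by ∂[p,q,r] = [q,r] − [p,r] + [p,q]. For instance
  ∂DEF = EF − DF + DE,
  ∂ABF = BF − AF + AB.
As a 10×5 matrix over Z this has rank 5, with invariant factors (1,1,1,1,1).

From H_k ≅ ker(∂_k) / im(∂_{k+1}) we obtain:

  H_0: rank C_0 − rank ∂_1 = 5 − 4 = 1, and the invariant factors of ∂_1 are all 1, so H_0 = Z.
  H_1: rank ker ∂_1 − rank ∂_2 = (10 − 4) − 5 = 1, and the invariant factors of ∂_2 are all 1, so H_1 = Z.
  H_2: rank ker ∂_2 − rank ∂_3 = (5 − 5) − 0 = 0, and there is no ∂_3, so H_2 = 0.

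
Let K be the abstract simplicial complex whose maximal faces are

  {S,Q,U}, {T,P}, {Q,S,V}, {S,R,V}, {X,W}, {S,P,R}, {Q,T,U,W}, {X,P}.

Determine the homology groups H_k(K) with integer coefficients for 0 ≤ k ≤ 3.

Fix the vertex order P < Q < R < S < T < U < V < W < X and write every simplex with vertices in increasing order. Then dim K = 3 and the simplices of K are:

  0-simplices (9): P, Q, R, S, T, U, V, W, X
  1-simplices (17): PR, PS, PT, PX, QS, QT, QU, QV, QW, RS, RV, SU, SV, TU, TW, UW, WX
  2-simplices (8): PRS, QSU, QSV, QTU, QTW, QUW, RSV, TUW
  3-simplices (1): QTUW

giving chain groups C_0 ≅ Z^9, C_1 ≅ Z^17, C_2 ≅ Z^8, C_3 ≅ Z^1.

The boundary map ∂_1: C_1 → C_0 sends each edge [p,q] (with p < q) to q − p. For instance
  ∂QW = W − Q.
The 9×17 boundary matrix has rank 8 and Smith normal form diag(1,1,1,1,1,1,1,1).

Boundary ∂_2: C_2 → C_1 maps a triangle to the signed sum of its edges. For instance
  ∂QTW = TW − QW + QT,
  ∂TUW = UW − TW + TU.
The resulting 17×8 matrix has rank 7, and its Smith normal form has invariant factors (1,1,1,1,1,1,1).

Boundary ∂_3: C_3 → C_2 sends each 3-simplex σ to the alternating sum Σ_i (−1)^i (σ with its i-th vertex removed). For instance
  ∂QTUW = TUW − QUW + QTW − QTU.
The resulting 8×1 matrix has rank 1, and its Smith normal form has invariant factors (1).

Reading off H_k = ker ∂_k / im ∂_{k+1}:

  H_0: rank C_0 − rank ∂_1 = 9 − 8 = 1, and the invariant factors of ∂_1 are all 1, so H_0 = Z.
  H_1: rank ker ∂_1 − rank ∂_2 = (17 − 8) − 7 = 2, and the invariant factors of ∂_2 are all 1, so H_1 = Z^2.
  H_2: rank ker ∂_2 − rank ∂_3 = (8 − 7) − 1 = 0, and the invariant factors of ∂_3 are all 1, so H_2 = 0.
  H_3: rank ker ∂_3 − rank ∂_4 = (1 − 1) − 0 = 0, and there is no ∂_4, so H_3 = 0.

H_0 = Z,  H_1 = Z^2,  H_2 = 0,  H_3 = 0.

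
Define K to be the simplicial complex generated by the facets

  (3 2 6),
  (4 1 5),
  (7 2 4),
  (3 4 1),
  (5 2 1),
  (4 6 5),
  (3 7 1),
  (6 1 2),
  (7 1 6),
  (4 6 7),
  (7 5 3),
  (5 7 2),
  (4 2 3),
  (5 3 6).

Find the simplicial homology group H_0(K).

H_0 ≅ Z.

K has 7 vertices, 21 edges, 14 triangles.
rank ∂_0 = 0, rank ∂_1 = 6 ⇒ b_0 = 7 − 0 − 6 = 1; all invariant factors of ∂_1 are 1 so no torsion. So H_0 ≅ Z.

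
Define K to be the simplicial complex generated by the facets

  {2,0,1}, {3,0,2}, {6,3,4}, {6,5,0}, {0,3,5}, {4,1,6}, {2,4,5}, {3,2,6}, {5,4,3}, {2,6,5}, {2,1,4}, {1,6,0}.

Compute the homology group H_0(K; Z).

H_0 = Z.

Order the vertices as 0 < 1 < 2 < 3 < 4 < 5 < 6. Listing each simplex with vertices in this order, K has dimension 2 with simplices:

  0-simplices (7): [0], [1], [2], [3], [4], [5], [6]
  1-simplices (18): [0,1], [0,2], [0,3], [0,5], [0,6], [1,2], [1,4], [1,6], [2,3], [2,4], [2,5], [2,6], [3,4], [3,5], [3,6], [4,5], [4,6], [5,6]
  2-simplices (12): [0,1,2], [0,1,6], [0,2,3], [0,3,5], [0,5,6], [1,2,4], [1,4,6], [2,3,6], [2,4,5], [2,5,6], [3,4,5], [3,4,6]

so the chain groups are C_0 ≅ Z^7, C_1 ≅ Z^18, C_2 ≅ Z^12.

Boundary ∂_1: C_1 → C_0 sends each edge [p,q] (with p < q) to q − p.
This gives a 7×18 integer matrix of rank 6; reducing to Smith normal form yields diagonal entries (1,1,1,1,1,1).

The boundary map ∂_2: C_2 → C_1 sends each 2-simplex [p,q,r] to [q,r] − [p,r] + [p,q]. For instance
  ∂[2,3,6] = [3,6] − [2,6] + [2,3],
  ∂[1,4,6] = [4,6] − [1,6] + [1,4].
The 18×12 boundary matrix has rank 12 and Smith normal form diag(1,1,1,1,1,1,1,1,1,1,1,2).

Now H_k = ker ∂_k / im ∂_{k+1}, so:

  H_0: rank C_0 − rank ∂_1 = 7 − 6 = 1, and the invariant factors of ∂_1 are all 1, so H_0 ≅ Z.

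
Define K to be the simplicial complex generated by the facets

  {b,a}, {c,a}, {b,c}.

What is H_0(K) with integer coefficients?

H_0 ≅ Z.

Fix the vertex order a < b < c and write every simplex with vertices in increasing order. Then dim K = 1 and the simplices of K are:

  0-simplices (3): a, b, c
  1-simplices (3): ab, ac, bc

Hence C_0 ≅ Z^3, C_1 ≅ Z^3.

∂_1: C_1 → C_0 maps an edge to its endpoints' difference, ∂[p,q] = q − p.
The 3×3 boundary matrix has rank 2 and Smith normal form diag(1,1).

Computing H_k = (kernel of ∂_k) / (image of ∂_{k+1}):

  H_0: rank C_0 − rank ∂_1 = 3 − 2 = 1, and the invariant factors of ∂_1 are all 1, so H_0 ≅ Z.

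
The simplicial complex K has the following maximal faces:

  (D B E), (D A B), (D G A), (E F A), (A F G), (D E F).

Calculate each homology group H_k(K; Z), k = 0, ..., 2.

H_0 = Z,  H_1 = Z,  H_2 = 0.

Fix the vertex order A < B < D < E < F < G and write every simplex with vertices in increasing order. Then dim K = 2 and the simplices of K are:

  0-simplices (6): A, B, D, E, F, G
  1-simplices (12): AB, AD, AE, AF, AG, BD, BE, DE, DF, DG, EF, FG
  2-simplices (6): ABD, ADG, AEF, AFG, BDE, DEF

so the chain groups are C_0 ≅ Z^6, C_1 ≅ Z^12, C_2 ≅ Z^6.

∂_1: C_1 → C_0 is given by ∂[p,q] = [q] − [p]. For instance
  ∂BE = E − B.
As a 6×12 matrix over Z this has rank 5, with invariant factors (1,1,1,1,1).

Boundary ∂_2: C_2 → C_1 sends each 2-simplex [p,q,r] to [q,r] − [p,r] + [p,q]. For instance
  ∂AEF = EF − AF + AE,
  ∂ABD = BD − AD + AB.
This gives a 12×6 integer matrix of rank 6; reducing to Smith normal form yields diagonal entries (1,1,1,1,1,1).

From H_k ≅ ker(∂_k) / im(∂_{k+1}) we obtain:

  H_0: rank C_0 − rank ∂_1 = 6 − 5 = 1, and the invariant factors of ∂_1 are all 1, so H_0 = Z.
  H_1: rank ker ∂_1 − rank ∂_2 = (12 − 5) − 6 = 1, and the invariant factors of ∂_2 are all 1, so H_1 = Z.
  H_2: rank ker ∂_2 − rank ∂_3 = (6 − 6) − 0 = 0, and there is no ∂_3, so H_2 = 0.

As a check, the Euler characteristic is 6 − 12 + 6 = 0, which agrees with 1 − 1 + 0 = 0.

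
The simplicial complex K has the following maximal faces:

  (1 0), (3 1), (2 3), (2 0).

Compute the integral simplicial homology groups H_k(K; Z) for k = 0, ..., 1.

Take the total order 0 < 1 < 2 < 3 on the vertex set. Then K (dimension 1) consists of the simplices:

  0-simplices (4): [0], [1], [2], [3]
  1-simplices (4): [0,1], [0,2], [1,3], [2,3]

giving chain groups C_0 ≅ Z^4, C_1 ≅ Z^4.

The boundary map ∂_1: C_1 → C_0 is given by ∂[p,q] = [q] − [p].
As a 4×4 matrix over Z this has rank 3, with invariant factors (1,1,1).

Now H_k = ker ∂_k / im ∂_{k+1}, so:

  H_0: rank C_0 − rank ∂_1 = 4 − 3 = 1, and the invariant factors of ∂_1 are all 1, so H_0 = Z.
  H_1: rank ker ∂_1 − rank ∂_2 = (4 − 3) − 0 = 1, and there is no ∂_2, so H_1 = Z.

As a check, the Euler characteristic is 4 − 4 = 0, which agrees with 1 − 1 = 0.
(K is a triangulation of the circle S^1.)

H_0 = Z,  H_1 = Z.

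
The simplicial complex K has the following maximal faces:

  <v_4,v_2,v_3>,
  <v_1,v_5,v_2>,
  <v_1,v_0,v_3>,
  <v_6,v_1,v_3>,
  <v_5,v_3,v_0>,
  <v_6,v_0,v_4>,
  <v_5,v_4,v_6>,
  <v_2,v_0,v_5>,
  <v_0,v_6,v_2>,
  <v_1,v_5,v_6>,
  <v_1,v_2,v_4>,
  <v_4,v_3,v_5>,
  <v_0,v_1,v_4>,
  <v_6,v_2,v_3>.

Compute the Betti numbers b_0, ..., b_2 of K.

Fix the vertex order v_0 < v_1 < v_2 < v_3 < v_4 < v_5 < v_6 and write every simplex with vertices in increasing order. Then dim K = 2 and the simplices of K are:

  0-simplices (7): [v_0], [v_1], [v_2], [v_3], [v_4], [v_5], [v_6]
  1-simplices (21): (21 of them)
  2-simplices (14): (14 of them)

so the chain groups are C_0 ≅ Z^7, C_1 ≅ Z^21, C_2 ≅ Z^14.

The boundary map ∂_1: C_1 → C_0 is given by ∂[p,q] = [q] − [p].
The 7×21 boundary matrix has rank 6 and Smith normal form diag(1,1,1,1,1,1).

∂_2: C_2 → C_1 maps a triangle to the signed sum of its edges. For instance
  ∂[v_1,v_2,v_4] = [v_2,v_4] − [v_1,v_4] + [v_1,v_2],
  ∂[v_0,v_2,v_6] = [v_2,v_6] − [v_0,v_6] + [v_0,v_2].
This gives a 21×14 integer matrix of rank 13; reducing to Smith normal form yields diagonal entries (1,1,1,1,1,1,1,1,1,1,1,1,1).

Computing H_k = (kernel of ∂_k) / (image of ∂_{k+1}):

  H_0: rank C_0 − rank ∂_1 = 7 − 6 = 1, and the invariant factors of ∂_1 are all 1, so H_0 ≅ Z.
  H_1: rank ker ∂_1 − rank ∂_2 = (21 − 6) − 13 = 2, and the invariant factors of ∂_2 are all 1, so H_1 ≅ Z^2.
  H_2: rank ker ∂_2 − rank ∂_3 = (14 − 13) − 0 = 1, and there is no ∂_3, so H_2 ≅ Z.

As a check, the Euler characteristic is 7 − 21 + 14 = 0, which agrees with 1 − 2 + 1 = 0.
(K is a triangulation of the torus T^2.)

Hence the Betti numbers are b_0 = 1, b_1 = 2, b_2 = 1.

b_0 = 1, b_1 = 2, b_2 = 1.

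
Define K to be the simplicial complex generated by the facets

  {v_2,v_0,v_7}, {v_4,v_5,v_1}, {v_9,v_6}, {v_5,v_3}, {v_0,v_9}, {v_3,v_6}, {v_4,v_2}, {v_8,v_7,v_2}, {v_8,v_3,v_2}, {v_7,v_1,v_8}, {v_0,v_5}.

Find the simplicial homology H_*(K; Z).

Take the total order v_0 < v_1 < v_2 < v_3 < v_4 < v_5 < v_6 < v_7 < v_8 < v_9 on the vertex set. Then K (dimension 2) consists of the simplices:

  0-simplices (10): [v_0], [v_1], [v_2], [v_3], [v_4], [v_5], [v_6], [v_7], [v_8], [v_9]
  1-simplices (18): (18 of them)
  2-simplices (5): [v_0,v_2,v_7], [v_1,v_4,v_5], [v_1,v_7,v_8], [v_2,v_3,v_8], [v_2,v_7,v_8]

so the chain groups are C_0 ≅ Z^10, C_1 ≅ Z^18, C_2 ≅ Z^5.

Boundary ∂_1: C_1 → C_0 is given by ∂[p,q] = [q] − [p].
The resulting 10×18 matrix has rank 9, and its Smith normal form has invariant factors (1,1,1,1,1,1,1,1,1).

∂_2: C_2 → C_1 acts by ∂[p,q,r] = [q,r] − [p,r] + [p,q]. For instance
  ∂[v_1,v_4,v_5] = [v_4,v_5] − [v_1,v_5] + [v_1,v_4],
  ∂[v_0,v_2,v_7] = [v_2,v_7] − [v_0,v_7] + [v_0,v_2].
This gives a 18×5 integer matrix of rank 5; reducing to Smith normal form yields diagonal entries (1,1,1,1,1).

Now H_k = ker ∂_k / im ∂_{k+1}, so:

  H_0: rank C_0 − rank ∂_1 = 10 − 9 = 1, and the invariant factors of ∂_1 are all 1, so H_0 ≅ Z.
  H_1: rank ker ∂_1 − rank ∂_2 = (18 − 9) − 5 = 4, and the invariant factors of ∂_2 are all 1, so H_1 ≅ Z^4.
  H_2: rank ker ∂_2 − rank ∂_3 = (5 − 5) − 0 = 0, and there is no ∂_3, so H_2 ≅ 0.

As a check, the Euler characteristic is 10 − 18 + 5 = -3, which agrees with 1 − 4 + 0 = -3.

H_0 ≅ Z,  H_1 ≅ Z^4,  H_2 = 0.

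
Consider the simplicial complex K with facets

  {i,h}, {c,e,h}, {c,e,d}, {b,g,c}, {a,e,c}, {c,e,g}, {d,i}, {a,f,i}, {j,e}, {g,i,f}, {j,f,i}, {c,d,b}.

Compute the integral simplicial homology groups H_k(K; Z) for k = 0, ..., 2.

H_0 ≅ Z,  H_1 ≅ Z^4,  H_2 = 0.

We work with the vertex ordering a < b < c < d < e < f < g < h < i < j. The simplices of K, each written with vertices in increasing order, are:

  0-simplices (10): a, b, c, d, e, f, g, h, i, j
  1-simplices (22): ac, ae, af, ai, bc, bd, bg, cd, ce, cg, ch, de, di, eg, eh, ej, fg, fi, fj, gi, hi, ij
  2-simplices (9): ace, afi, bcd, bcg, cde, ceg, ceh, fgi, fij

so the chain groups are C_0 ≅ Z^10, C_1 ≅ Z^22, C_2 ≅ Z^9.

The boundary map ∂_1: C_1 → C_0 sends each edge [p,q] (with p < q) to q − p. For instance
  ∂ej = j − e.
As a 10×22 matrix over Z this has rank 9, with invariant factors (1,1,1,1,1,1,1,1,1).

∂_2: C_2 → C_1 sends each 2-simplex [p,q,r] to [q,r] − [p,r] + [p,q]. For instance
  ∂ace = ce − ae + ac,
  ∂ceh = eh − ch + ce.
As a 22×9 matrix over Z this has rank 9, with invariant factors (1,1,1,1,1,1,1,1,1).

Now H_k = ker ∂_k / im ∂_{k+1}, so:

  H_0: rank C_0 − rank ∂_1 = 10 − 9 = 1, and the invariant factors of ∂_1 are all 1, so H_0 = Z.
  H_1: rank ker ∂_1 − rank ∂_2 = (22 − 9) − 9 = 4, and the invariant factors of ∂_2 are all 1, so H_1 = Z^4.
  H_2: rank ker ∂_2 − rank ∂_3 = (9 − 9) − 0 = 0, and there is no ∂_3, so H_2 = 0.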